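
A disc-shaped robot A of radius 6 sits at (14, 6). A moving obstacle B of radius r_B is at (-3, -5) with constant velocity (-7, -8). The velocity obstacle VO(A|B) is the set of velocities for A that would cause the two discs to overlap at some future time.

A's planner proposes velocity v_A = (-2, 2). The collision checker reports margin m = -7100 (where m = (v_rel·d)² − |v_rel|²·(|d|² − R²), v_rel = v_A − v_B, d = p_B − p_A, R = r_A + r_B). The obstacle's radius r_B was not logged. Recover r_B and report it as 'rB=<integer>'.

m = -7100
d = (-17, -11);  v_rel = (5, 10),  |v_rel|² = 125
v_rel×d = (5)·(-11) − (10)·(-17) = 115
since m = R²·125 − 115²:  R² = (13225 + -7100) / 125 = 49
R = √49 = 7  ⇒  r_B = 7 − 6 = 1

rB=1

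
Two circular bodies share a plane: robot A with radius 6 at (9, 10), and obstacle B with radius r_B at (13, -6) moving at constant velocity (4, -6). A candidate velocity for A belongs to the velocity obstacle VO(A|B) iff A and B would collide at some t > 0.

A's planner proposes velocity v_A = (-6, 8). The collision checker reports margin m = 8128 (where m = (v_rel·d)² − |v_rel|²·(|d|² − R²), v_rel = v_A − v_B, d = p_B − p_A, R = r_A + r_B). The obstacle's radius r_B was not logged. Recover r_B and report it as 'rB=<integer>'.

m = 8128
d = (4, -16);  v_rel = (-10, 14),  |v_rel|² = 296
v_rel×d = (-10)·(-16) − (14)·(4) = 104
since m = R²·296 − 104²:  R² = (10816 + 8128) / 296 = 64
R = √64 = 8  ⇒  r_B = 8 − 6 = 2

rB=2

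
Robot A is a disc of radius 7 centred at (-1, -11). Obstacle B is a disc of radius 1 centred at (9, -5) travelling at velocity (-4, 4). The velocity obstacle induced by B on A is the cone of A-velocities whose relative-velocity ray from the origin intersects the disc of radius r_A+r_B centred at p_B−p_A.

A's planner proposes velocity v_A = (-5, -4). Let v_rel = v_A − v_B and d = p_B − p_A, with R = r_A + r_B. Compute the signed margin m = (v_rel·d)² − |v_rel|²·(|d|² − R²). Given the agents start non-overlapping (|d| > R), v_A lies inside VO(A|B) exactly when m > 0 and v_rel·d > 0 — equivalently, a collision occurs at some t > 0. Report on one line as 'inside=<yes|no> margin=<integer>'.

d = (10, 6),  |d|² = 136;  R = 7+1 = 8,  c = 136−8² = 72
v_rel = (-1, -8),  |v_rel|² = 65;  v_rel·d = (-1)·(10) + (-8)·(6) = -58
65·t² + 116·t + 72 = 0  ⇒  m = (-58)² − 65·72 = -1316
m = -1316 < 0,  v_rel·d = -58 < 0  ⇒  outside

inside=no margin=-1316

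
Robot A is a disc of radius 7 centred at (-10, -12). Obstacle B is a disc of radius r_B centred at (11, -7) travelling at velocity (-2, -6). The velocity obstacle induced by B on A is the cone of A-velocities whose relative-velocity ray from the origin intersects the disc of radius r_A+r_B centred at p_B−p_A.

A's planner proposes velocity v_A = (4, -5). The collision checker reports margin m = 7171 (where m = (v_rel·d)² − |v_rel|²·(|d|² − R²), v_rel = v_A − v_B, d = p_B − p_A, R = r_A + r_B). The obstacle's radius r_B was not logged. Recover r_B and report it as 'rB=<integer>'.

m = 7171
d = (21, 5);  v_rel = (6, 1),  |v_rel|² = 37
v_rel×d = (6)·(5) − (1)·(21) = 9
since m = R²·37 − 9²:  R² = (81 + 7171) / 37 = 196
R = √196 = 14  ⇒  r_B = 14 − 7 = 7

rB=7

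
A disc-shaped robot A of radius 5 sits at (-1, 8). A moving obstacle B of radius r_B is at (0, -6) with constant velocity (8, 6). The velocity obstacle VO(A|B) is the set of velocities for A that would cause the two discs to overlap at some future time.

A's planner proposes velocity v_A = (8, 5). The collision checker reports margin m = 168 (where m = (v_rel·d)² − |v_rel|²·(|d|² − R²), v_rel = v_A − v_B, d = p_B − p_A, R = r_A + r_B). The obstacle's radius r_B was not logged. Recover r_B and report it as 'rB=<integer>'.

m = 168
d = (1, -14);  v_rel = (0, -1),  |v_rel|² = 1
v_rel×d = (0)·(-14) − (-1)·(1) = 1
since m = R²·1 − 1²:  R² = (1 + 168) / 1 = 169
R = √169 = 13  ⇒  r_B = 13 − 5 = 8

rB=8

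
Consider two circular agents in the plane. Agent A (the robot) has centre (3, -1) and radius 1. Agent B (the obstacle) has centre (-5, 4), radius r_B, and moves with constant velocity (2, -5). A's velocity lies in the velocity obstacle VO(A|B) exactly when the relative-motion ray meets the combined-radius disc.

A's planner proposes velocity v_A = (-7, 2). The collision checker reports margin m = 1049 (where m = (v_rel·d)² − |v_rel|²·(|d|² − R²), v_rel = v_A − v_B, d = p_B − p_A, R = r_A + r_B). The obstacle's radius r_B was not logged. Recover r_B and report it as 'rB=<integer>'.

m = 1049
d = (-8, 5);  v_rel = (-9, 7),  |v_rel|² = 130
v_rel×d = (-9)·(5) − (7)·(-8) = 11
since m = R²·130 − 11²:  R² = (121 + 1049) / 130 = 9
R = √9 = 3  ⇒  r_B = 3 − 1 = 2

rB=2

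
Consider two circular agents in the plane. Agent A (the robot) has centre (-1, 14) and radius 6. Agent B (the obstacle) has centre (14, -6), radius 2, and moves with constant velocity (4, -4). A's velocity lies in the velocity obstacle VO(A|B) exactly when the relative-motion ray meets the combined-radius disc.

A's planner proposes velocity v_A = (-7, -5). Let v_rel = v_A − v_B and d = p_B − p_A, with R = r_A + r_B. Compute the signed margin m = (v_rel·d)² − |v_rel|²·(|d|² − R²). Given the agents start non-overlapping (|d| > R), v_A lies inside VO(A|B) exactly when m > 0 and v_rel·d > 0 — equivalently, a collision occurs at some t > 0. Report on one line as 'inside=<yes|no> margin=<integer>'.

d = (15, -20),  |d|² = 625;  R = 6+2 = 8,  c = 625−8² = 561
v_rel = (-11, -1),  |v_rel|² = 122;  v_rel·d = (-11)·(15) + (-1)·(-20) = -145
122·t² + 290·t + 561 = 0  ⇒  m = (-145)² − 122·561 = -47417
m = -47417 < 0,  v_rel·d = -145 < 0  ⇒  outside

inside=no margin=-47417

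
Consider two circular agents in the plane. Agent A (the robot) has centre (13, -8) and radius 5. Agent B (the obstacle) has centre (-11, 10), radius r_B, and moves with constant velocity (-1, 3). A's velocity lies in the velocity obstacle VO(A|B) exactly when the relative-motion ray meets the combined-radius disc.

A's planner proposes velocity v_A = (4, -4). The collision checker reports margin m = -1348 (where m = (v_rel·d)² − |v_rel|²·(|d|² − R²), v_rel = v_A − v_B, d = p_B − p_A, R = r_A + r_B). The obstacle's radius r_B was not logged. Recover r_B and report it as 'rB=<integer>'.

m = -1348
d = (-24, 18);  v_rel = (5, -7),  |v_rel|² = 74
v_rel×d = (5)·(18) − (-7)·(-24) = -78
since m = R²·74 − (-78)²:  R² = (6084 + -1348) / 74 = 64
R = √64 = 8  ⇒  r_B = 8 − 5 = 3

rB=3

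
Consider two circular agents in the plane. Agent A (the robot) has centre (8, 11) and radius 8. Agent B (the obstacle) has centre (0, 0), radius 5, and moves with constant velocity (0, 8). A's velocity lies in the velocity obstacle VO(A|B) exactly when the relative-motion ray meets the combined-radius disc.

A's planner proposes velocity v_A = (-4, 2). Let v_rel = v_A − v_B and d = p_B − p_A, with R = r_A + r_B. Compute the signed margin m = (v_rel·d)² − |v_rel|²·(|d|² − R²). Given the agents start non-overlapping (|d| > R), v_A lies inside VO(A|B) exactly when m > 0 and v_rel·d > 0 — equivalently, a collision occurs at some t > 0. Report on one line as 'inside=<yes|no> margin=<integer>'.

d = (-8, -11),  |d|² = 185;  R = 8+5 = 13,  c = 185−13² = 16
v_rel = (-4, -6),  |v_rel|² = 52;  v_rel·d = (-4)·(-8) + (-6)·(-11) = 98
52·t² − 196·t + 16 = 0  ⇒  m = 98² − 52·16 = 8772
m = 8772 > 0,  v_rel·d = 98 > 0  ⇒  inside

inside=yes margin=8772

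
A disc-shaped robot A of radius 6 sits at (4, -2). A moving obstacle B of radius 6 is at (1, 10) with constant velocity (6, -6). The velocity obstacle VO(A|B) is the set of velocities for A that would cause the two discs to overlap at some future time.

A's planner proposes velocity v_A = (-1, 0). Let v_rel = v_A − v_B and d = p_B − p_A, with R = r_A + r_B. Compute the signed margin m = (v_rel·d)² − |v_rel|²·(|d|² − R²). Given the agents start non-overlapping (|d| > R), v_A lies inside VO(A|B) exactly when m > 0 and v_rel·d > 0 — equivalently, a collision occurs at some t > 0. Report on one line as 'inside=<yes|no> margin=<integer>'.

d = (-3, 12),  |d|² = 153;  R = 6+6 = 12,  c = 153−12² = 9
v_rel = (-7, 6),  |v_rel|² = 85;  v_rel·d = (-7)·(-3) + (6)·(12) = 93
85·t² − 186·t + 9 = 0  ⇒  m = 93² − 85·9 = 7884
m = 7884 > 0,  v_rel·d = 93 > 0  ⇒  inside

inside=yes margin=7884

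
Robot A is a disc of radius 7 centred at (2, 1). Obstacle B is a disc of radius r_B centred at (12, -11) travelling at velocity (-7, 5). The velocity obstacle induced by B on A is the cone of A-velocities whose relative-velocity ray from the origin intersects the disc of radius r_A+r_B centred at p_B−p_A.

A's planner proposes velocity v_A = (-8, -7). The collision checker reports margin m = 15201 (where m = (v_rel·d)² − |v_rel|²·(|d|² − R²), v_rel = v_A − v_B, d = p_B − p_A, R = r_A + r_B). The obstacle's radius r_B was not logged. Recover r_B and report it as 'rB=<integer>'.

m = 15201
d = (10, -12);  v_rel = (-1, -12),  |v_rel|² = 145
v_rel×d = (-1)·(-12) − (-12)·(10) = 132
since m = R²·145 − 132²:  R² = (17424 + 15201) / 145 = 225
R = √225 = 15  ⇒  r_B = 15 − 7 = 8

rB=8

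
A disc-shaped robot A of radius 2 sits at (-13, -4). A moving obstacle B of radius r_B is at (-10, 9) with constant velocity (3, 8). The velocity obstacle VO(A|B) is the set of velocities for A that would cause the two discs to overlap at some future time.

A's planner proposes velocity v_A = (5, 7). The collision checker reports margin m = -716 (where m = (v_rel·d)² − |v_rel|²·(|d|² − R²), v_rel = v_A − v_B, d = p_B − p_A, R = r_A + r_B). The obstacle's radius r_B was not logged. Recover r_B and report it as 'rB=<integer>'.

m = -716
d = (3, 13);  v_rel = (2, -1),  |v_rel|² = 5
v_rel×d = (2)·(13) − (-1)·(3) = 29
since m = R²·5 − 29²:  R² = (841 + -716) / 5 = 25
R = √25 = 5  ⇒  r_B = 5 − 2 = 3

rB=3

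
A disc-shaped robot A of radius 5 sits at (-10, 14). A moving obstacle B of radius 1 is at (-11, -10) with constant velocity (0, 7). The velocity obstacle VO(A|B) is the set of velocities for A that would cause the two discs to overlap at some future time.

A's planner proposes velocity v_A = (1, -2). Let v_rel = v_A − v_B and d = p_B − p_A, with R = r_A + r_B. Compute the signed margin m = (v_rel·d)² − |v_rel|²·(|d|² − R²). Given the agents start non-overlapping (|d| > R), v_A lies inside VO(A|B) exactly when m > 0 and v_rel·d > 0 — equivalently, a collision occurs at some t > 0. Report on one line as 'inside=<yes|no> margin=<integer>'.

d = (-1, -24),  |d|² = 577;  R = 5+1 = 6,  c = 577−6² = 541
v_rel = (1, -9),  |v_rel|² = 82;  v_rel·d = (1)·(-1) + (-9)·(-24) = 215
82·t² − 430·t + 541 = 0  ⇒  m = 215² − 82·541 = 1863
m = 1863 > 0,  v_rel·d = 215 > 0  ⇒  inside

inside=yes margin=1863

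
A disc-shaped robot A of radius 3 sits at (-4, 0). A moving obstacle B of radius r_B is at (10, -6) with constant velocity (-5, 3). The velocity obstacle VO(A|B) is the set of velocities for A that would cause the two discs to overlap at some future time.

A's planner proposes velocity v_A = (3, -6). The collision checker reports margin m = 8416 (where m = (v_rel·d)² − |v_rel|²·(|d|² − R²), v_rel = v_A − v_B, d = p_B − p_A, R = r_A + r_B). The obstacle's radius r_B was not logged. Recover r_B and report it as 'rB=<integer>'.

m = 8416
d = (14, -6);  v_rel = (8, -9),  |v_rel|² = 145
v_rel×d = (8)·(-6) − (-9)·(14) = 78
since m = R²·145 − 78²:  R² = (6084 + 8416) / 145 = 100
R = √100 = 10  ⇒  r_B = 10 − 3 = 7

rB=7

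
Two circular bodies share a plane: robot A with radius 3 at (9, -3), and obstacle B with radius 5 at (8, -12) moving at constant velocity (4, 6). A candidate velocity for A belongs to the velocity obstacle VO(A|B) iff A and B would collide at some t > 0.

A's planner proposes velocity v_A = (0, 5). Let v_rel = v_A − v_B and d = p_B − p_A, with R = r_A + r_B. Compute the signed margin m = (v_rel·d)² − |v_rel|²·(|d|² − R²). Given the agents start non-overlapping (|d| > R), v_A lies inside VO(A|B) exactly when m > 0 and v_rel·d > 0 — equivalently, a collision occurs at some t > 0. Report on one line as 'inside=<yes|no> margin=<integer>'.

d = (-1, -9),  |d|² = 82;  R = 3+5 = 8,  c = 82−8² = 18
v_rel = (-4, -1),  |v_rel|² = 17;  v_rel·d = (-4)·(-1) + (-1)·(-9) = 13
17·t² − 26·t + 18 = 0  ⇒  m = 13² − 17·18 = -137
m = -137 < 0,  v_rel·d = 13 > 0  ⇒  outside

inside=no margin=-137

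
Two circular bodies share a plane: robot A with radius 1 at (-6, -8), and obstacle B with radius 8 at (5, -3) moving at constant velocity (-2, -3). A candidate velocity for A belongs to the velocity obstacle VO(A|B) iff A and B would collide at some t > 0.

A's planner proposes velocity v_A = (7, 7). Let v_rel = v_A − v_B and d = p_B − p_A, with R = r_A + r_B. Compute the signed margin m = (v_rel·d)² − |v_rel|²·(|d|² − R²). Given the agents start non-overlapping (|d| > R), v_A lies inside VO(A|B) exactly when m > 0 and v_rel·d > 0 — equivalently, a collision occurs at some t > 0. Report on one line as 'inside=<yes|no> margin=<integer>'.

d = (11, 5),  |d|² = 146;  R = 1+8 = 9,  c = 146−9² = 65
v_rel = (9, 10),  |v_rel|² = 181;  v_rel·d = (9)·(11) + (10)·(5) = 149
181·t² − 298·t + 65 = 0  ⇒  m = 149² − 181·65 = 10436
m = 10436 > 0,  v_rel·d = 149 > 0  ⇒  inside

inside=yes margin=10436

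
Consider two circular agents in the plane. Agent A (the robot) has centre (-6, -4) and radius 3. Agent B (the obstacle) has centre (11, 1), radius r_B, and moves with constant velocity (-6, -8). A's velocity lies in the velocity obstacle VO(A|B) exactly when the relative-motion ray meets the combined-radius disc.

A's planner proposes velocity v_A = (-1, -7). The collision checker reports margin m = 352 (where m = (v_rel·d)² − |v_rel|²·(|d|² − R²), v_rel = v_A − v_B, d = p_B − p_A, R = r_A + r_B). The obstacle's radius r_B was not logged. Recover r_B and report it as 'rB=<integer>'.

m = 352
d = (17, 5);  v_rel = (5, 1),  |v_rel|² = 26
v_rel×d = (5)·(5) − (1)·(17) = 8
since m = R²·26 − 8²:  R² = (64 + 352) / 26 = 16
R = √16 = 4  ⇒  r_B = 4 − 3 = 1

rB=1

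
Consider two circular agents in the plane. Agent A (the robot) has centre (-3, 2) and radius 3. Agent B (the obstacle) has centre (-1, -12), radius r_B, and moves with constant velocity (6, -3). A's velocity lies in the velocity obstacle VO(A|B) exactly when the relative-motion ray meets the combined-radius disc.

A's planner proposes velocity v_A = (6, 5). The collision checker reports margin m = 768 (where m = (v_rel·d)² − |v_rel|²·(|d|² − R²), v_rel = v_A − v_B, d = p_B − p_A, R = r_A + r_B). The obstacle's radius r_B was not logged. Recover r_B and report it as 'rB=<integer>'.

m = 768
d = (2, -14);  v_rel = (0, 8),  |v_rel|² = 64
v_rel×d = (0)·(-14) − (8)·(2) = -16
since m = R²·64 − (-16)²:  R² = (256 + 768) / 64 = 16
R = √16 = 4  ⇒  r_B = 4 − 3 = 1

rB=1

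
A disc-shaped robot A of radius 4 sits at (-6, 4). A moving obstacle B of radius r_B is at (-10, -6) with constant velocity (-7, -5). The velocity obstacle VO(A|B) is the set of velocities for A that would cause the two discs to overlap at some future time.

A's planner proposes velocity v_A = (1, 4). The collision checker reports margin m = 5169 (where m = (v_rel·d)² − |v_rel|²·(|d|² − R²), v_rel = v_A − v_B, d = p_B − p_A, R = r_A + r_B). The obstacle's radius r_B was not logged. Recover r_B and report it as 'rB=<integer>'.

m = 5169
d = (-4, -10);  v_rel = (8, 9),  |v_rel|² = 145
v_rel×d = (8)·(-10) − (9)·(-4) = -44
since m = R²·145 − (-44)²:  R² = (1936 + 5169) / 145 = 49
R = √49 = 7  ⇒  r_B = 7 − 4 = 3

rB=3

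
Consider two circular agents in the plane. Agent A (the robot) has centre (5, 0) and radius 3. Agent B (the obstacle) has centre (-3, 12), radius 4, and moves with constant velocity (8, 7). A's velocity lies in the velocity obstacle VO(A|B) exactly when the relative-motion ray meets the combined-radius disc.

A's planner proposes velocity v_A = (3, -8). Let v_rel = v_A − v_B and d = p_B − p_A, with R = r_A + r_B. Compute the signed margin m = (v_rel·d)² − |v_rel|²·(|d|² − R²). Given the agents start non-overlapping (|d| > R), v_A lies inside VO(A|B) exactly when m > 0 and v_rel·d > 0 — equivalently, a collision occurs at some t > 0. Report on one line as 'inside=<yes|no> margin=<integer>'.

d = (-8, 12),  |d|² = 208;  R = 3+4 = 7,  c = 208−7² = 159
v_rel = (-5, -15),  |v_rel|² = 250;  v_rel·d = (-5)·(-8) + (-15)·(12) = -140
250·t² + 280·t + 159 = 0  ⇒  m = (-140)² − 250·159 = -20150
m = -20150 < 0,  v_rel·d = -140 < 0  ⇒  outside

inside=no margin=-20150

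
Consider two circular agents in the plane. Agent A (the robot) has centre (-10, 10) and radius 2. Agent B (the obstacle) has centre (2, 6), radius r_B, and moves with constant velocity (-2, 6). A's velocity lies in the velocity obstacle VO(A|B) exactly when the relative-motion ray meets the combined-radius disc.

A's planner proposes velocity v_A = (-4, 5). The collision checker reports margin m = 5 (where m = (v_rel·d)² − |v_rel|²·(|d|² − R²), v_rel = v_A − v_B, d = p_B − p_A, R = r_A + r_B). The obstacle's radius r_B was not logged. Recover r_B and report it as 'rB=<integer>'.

m = 5
d = (12, -4);  v_rel = (-2, -1),  |v_rel|² = 5
v_rel×d = (-2)·(-4) − (-1)·(12) = 20
since m = R²·5 − 20²:  R² = (400 + 5) / 5 = 81
R = √81 = 9  ⇒  r_B = 9 − 2 = 7

rB=7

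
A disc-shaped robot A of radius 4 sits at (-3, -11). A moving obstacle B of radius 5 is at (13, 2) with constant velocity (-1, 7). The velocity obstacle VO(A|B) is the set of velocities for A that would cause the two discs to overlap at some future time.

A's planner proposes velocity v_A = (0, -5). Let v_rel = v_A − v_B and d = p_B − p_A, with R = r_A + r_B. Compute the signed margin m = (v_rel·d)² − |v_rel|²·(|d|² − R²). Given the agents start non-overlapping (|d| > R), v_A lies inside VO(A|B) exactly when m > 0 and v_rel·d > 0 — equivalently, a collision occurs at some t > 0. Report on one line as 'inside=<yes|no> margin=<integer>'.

d = (16, 13),  |d|² = 425;  R = 4+5 = 9,  c = 425−9² = 344
v_rel = (1, -12),  |v_rel|² = 145;  v_rel·d = (1)·(16) + (-12)·(13) = -140
145·t² + 280·t + 344 = 0  ⇒  m = (-140)² − 145·344 = -30280
m = -30280 < 0,  v_rel·d = -140 < 0  ⇒  outside

inside=no margin=-30280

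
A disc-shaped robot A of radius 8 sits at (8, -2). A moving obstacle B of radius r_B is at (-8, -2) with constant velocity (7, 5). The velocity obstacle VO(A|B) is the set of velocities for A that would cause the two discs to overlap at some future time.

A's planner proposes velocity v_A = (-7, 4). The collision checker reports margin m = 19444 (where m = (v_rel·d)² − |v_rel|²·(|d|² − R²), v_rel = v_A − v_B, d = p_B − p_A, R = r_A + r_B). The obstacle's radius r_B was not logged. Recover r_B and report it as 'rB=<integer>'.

m = 19444
d = (-16, 0);  v_rel = (-14, -1),  |v_rel|² = 197
v_rel×d = (-14)·(0) − (-1)·(-16) = -16
since m = R²·197 − (-16)²:  R² = (256 + 19444) / 197 = 100
R = √100 = 10  ⇒  r_B = 10 − 8 = 2

rB=2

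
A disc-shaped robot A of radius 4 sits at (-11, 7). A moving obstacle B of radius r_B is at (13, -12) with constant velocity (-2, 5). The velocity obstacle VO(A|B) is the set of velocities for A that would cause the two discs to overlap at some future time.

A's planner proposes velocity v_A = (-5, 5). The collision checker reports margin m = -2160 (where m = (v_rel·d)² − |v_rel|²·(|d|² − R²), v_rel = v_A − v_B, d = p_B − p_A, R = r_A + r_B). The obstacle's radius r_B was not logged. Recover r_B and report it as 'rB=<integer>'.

m = -2160
d = (24, -19);  v_rel = (-3, 0),  |v_rel|² = 9
v_rel×d = (-3)·(-19) − (0)·(24) = 57
since m = R²·9 − 57²:  R² = (3249 + -2160) / 9 = 121
R = √121 = 11  ⇒  r_B = 11 − 4 = 7

rB=7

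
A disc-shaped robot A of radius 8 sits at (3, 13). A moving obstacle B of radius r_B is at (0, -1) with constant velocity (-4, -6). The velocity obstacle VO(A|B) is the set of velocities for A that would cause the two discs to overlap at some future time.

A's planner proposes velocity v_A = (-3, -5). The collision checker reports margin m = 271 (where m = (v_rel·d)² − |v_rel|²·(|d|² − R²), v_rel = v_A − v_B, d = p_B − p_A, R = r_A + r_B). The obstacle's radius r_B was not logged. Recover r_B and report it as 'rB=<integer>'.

m = 271
d = (-3, -14);  v_rel = (1, 1),  |v_rel|² = 2
v_rel×d = (1)·(-14) − (1)·(-3) = -11
since m = R²·2 − (-11)²:  R² = (121 + 271) / 2 = 196
R = √196 = 14  ⇒  r_B = 14 − 8 = 6

rB=6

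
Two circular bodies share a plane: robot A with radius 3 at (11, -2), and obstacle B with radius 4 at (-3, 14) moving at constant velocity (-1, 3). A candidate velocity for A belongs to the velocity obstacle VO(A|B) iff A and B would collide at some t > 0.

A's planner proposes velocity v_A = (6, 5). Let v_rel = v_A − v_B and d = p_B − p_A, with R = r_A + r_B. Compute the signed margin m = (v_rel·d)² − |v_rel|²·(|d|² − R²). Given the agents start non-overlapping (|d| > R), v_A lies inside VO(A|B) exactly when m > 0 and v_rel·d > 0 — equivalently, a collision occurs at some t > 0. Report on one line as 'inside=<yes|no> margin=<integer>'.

d = (-14, 16),  |d|² = 452;  R = 3+4 = 7,  c = 452−7² = 403
v_rel = (7, 2),  |v_rel|² = 53;  v_rel·d = (7)·(-14) + (2)·(16) = -66
53·t² + 132·t + 403 = 0  ⇒  m = (-66)² − 53·403 = -17003
m = -17003 < 0,  v_rel·d = -66 < 0  ⇒  outside

inside=no margin=-17003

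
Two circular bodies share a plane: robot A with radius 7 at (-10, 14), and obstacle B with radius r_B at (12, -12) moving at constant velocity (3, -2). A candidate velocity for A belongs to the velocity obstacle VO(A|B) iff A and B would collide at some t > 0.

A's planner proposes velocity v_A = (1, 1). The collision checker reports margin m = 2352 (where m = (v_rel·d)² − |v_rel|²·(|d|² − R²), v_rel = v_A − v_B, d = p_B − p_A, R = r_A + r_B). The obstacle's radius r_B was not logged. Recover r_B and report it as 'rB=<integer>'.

m = 2352
d = (22, -26);  v_rel = (-2, 3),  |v_rel|² = 13
v_rel×d = (-2)·(-26) − (3)·(22) = -14
since m = R²·13 − (-14)²:  R² = (196 + 2352) / 13 = 196
R = √196 = 14  ⇒  r_B = 14 − 7 = 7

rB=7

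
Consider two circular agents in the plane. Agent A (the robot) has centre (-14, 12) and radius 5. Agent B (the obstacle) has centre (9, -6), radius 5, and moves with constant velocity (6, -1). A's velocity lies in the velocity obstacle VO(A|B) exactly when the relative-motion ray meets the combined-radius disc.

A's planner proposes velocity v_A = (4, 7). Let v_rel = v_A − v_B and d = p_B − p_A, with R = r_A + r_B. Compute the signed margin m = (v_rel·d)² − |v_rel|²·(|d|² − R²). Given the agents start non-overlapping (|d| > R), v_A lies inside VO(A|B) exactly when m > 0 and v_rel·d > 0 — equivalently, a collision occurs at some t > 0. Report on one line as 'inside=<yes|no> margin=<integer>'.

d = (23, -18),  |d|² = 853;  R = 5+5 = 10,  c = 853−10² = 753
v_rel = (-2, 8),  |v_rel|² = 68;  v_rel·d = (-2)·(23) + (8)·(-18) = -190
68·t² + 380·t + 753 = 0  ⇒  m = (-190)² − 68·753 = -15104
m = -15104 < 0,  v_rel·d = -190 < 0  ⇒  outside

inside=no margin=-15104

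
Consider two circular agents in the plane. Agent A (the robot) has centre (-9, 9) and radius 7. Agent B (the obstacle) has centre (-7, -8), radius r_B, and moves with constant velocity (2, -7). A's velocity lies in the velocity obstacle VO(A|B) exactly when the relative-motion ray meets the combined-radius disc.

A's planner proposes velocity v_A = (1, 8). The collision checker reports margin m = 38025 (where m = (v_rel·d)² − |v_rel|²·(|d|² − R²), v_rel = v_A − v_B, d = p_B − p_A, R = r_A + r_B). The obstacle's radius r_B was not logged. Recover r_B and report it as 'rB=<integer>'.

m = 38025
d = (2, -17);  v_rel = (-1, 15),  |v_rel|² = 226
v_rel×d = (-1)·(-17) − (15)·(2) = -13
since m = R²·226 − (-13)²:  R² = (169 + 38025) / 226 = 169
R = √169 = 13  ⇒  r_B = 13 − 7 = 6

rB=6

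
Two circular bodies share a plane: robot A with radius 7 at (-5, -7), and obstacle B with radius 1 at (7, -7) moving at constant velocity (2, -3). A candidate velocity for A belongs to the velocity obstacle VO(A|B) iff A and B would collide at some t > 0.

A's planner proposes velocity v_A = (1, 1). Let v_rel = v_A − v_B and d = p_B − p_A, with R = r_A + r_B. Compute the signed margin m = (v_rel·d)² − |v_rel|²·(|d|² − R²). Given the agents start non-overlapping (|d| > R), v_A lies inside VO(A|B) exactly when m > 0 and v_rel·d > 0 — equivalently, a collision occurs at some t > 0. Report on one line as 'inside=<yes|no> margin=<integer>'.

d = (12, 0),  |d|² = 144;  R = 7+1 = 8,  c = 144−8² = 80
v_rel = (-1, 4),  |v_rel|² = 17;  v_rel·d = (-1)·(12) + (4)·(0) = -12
17·t² + 24·t + 80 = 0  ⇒  m = (-12)² − 17·80 = -1216
m = -1216 < 0,  v_rel·d = -12 < 0  ⇒  outside

inside=no margin=-1216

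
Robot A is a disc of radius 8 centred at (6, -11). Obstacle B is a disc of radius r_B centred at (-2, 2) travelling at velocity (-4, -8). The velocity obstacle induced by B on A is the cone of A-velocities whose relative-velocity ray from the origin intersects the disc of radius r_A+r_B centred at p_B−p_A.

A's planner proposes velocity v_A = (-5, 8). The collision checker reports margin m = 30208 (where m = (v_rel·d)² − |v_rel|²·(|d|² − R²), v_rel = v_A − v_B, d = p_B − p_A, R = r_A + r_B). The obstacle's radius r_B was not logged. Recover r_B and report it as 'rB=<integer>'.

m = 30208
d = (-8, 13);  v_rel = (-1, 16),  |v_rel|² = 257
v_rel×d = (-1)·(13) − (16)·(-8) = 115
since m = R²·257 − 115²:  R² = (13225 + 30208) / 257 = 169
R = √169 = 13  ⇒  r_B = 13 − 8 = 5

rB=5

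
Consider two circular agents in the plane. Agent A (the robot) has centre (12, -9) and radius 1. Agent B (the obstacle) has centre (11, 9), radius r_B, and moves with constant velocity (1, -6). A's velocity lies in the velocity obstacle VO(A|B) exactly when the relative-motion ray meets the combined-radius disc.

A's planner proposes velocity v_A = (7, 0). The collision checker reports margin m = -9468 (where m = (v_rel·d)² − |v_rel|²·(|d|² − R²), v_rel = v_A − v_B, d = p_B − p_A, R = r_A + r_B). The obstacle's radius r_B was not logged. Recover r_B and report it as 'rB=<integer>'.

m = -9468
d = (-1, 18);  v_rel = (6, 6),  |v_rel|² = 72
v_rel×d = (6)·(18) − (6)·(-1) = 114
since m = R²·72 − 114²:  R² = (12996 + -9468) / 72 = 49
R = √49 = 7  ⇒  r_B = 7 − 1 = 6

rB=6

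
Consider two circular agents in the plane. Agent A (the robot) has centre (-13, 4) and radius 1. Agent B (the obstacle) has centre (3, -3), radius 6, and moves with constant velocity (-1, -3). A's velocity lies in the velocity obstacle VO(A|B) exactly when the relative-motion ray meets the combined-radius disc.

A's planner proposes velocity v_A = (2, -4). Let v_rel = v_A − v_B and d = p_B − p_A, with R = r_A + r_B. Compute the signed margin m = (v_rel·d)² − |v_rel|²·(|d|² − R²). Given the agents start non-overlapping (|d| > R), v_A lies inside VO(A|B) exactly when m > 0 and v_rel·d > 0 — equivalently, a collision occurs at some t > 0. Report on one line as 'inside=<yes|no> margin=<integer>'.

d = (16, -7),  |d|² = 305;  R = 1+6 = 7,  c = 305−7² = 256
v_rel = (3, -1),  |v_rel|² = 10;  v_rel·d = (3)·(16) + (-1)·(-7) = 55
10·t² − 110·t + 256 = 0  ⇒  m = 55² − 10·256 = 465
m = 465 > 0,  v_rel·d = 55 > 0  ⇒  inside

inside=yes margin=465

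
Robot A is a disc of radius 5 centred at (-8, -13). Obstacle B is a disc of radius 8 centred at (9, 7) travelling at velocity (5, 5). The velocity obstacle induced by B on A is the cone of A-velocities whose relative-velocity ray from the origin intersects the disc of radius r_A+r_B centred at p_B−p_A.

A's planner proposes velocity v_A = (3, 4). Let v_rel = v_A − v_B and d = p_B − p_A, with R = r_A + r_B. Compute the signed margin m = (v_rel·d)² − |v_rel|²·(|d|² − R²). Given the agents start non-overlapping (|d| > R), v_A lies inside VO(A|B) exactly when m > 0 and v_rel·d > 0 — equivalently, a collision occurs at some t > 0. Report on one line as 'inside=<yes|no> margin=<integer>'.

d = (17, 20),  |d|² = 689;  R = 5+8 = 13,  c = 689−13² = 520
v_rel = (-2, -1),  |v_rel|² = 5;  v_rel·d = (-2)·(17) + (-1)·(20) = -54
5·t² + 108·t + 520 = 0  ⇒  m = (-54)² − 5·520 = 316
m = 316 > 0,  v_rel·d = -54 < 0  ⇒  outside

inside=no margin=316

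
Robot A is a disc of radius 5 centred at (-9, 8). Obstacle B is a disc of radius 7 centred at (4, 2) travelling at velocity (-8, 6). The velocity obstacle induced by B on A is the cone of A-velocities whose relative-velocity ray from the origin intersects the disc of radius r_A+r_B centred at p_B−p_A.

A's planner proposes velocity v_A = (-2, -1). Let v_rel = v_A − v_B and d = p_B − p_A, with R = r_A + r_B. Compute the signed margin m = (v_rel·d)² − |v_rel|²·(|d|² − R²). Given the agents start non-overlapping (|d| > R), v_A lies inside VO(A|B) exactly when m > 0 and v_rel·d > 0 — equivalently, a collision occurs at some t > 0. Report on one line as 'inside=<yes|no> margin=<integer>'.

d = (13, -6),  |d|² = 205;  R = 5+7 = 12,  c = 205−12² = 61
v_rel = (6, -7),  |v_rel|² = 85;  v_rel·d = (6)·(13) + (-7)·(-6) = 120
85·t² − 240·t + 61 = 0  ⇒  m = 120² − 85·61 = 9215
m = 9215 > 0,  v_rel·d = 120 > 0  ⇒  inside

inside=yes margin=9215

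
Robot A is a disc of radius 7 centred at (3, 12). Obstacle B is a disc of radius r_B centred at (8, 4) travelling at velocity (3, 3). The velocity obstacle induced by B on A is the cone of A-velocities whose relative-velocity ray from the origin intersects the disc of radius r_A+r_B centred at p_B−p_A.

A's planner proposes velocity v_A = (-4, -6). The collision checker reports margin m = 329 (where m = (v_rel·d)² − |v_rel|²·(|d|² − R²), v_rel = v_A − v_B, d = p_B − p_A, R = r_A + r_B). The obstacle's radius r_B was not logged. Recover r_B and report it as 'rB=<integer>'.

m = 329
d = (5, -8);  v_rel = (-7, -9),  |v_rel|² = 130
v_rel×d = (-7)·(-8) − (-9)·(5) = 101
since m = R²·130 − 101²:  R² = (10201 + 329) / 130 = 81
R = √81 = 9  ⇒  r_B = 9 − 7 = 2

rB=2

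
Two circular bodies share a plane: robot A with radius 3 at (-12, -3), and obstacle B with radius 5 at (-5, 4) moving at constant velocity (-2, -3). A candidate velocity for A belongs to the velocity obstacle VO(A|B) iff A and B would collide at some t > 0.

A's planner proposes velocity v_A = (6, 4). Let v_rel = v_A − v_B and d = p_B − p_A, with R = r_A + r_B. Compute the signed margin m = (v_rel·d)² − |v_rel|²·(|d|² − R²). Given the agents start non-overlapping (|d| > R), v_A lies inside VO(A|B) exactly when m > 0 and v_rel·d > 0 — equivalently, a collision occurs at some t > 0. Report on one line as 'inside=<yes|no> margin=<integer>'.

d = (7, 7),  |d|² = 98;  R = 3+5 = 8,  c = 98−8² = 34
v_rel = (8, 7),  |v_rel|² = 113;  v_rel·d = (8)·(7) + (7)·(7) = 105
113·t² − 210·t + 34 = 0  ⇒  m = 105² − 113·34 = 7183
m = 7183 > 0,  v_rel·d = 105 > 0  ⇒  inside

inside=yes margin=7183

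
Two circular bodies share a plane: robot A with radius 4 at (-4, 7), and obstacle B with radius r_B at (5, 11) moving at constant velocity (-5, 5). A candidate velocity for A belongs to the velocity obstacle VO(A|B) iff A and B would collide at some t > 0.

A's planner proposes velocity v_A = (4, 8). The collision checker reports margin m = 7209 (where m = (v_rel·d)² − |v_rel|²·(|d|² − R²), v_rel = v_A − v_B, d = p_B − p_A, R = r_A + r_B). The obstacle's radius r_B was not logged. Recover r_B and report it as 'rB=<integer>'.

m = 7209
d = (9, 4);  v_rel = (9, 3),  |v_rel|² = 90
v_rel×d = (9)·(4) − (3)·(9) = 9
since m = R²·90 − 9²:  R² = (81 + 7209) / 90 = 81
R = √81 = 9  ⇒  r_B = 9 − 4 = 5

rB=5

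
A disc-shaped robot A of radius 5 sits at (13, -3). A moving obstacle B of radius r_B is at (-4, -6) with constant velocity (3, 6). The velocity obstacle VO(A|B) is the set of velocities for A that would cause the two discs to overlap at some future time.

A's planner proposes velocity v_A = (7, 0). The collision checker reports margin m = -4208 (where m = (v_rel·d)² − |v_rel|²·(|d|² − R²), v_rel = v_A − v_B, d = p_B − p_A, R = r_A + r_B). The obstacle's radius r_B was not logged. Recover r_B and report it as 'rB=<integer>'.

m = -4208
d = (-17, -3);  v_rel = (4, -6),  |v_rel|² = 52
v_rel×d = (4)·(-3) − (-6)·(-17) = -114
since m = R²·52 − (-114)²:  R² = (12996 + -4208) / 52 = 169
R = √169 = 13  ⇒  r_B = 13 − 5 = 8

rB=8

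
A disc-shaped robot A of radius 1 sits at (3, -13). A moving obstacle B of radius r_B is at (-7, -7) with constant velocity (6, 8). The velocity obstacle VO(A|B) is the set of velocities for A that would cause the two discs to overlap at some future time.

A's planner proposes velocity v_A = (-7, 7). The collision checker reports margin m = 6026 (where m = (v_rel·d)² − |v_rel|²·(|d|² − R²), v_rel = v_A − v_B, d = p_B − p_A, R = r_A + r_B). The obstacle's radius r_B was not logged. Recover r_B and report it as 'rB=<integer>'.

m = 6026
d = (-10, 6);  v_rel = (-13, -1),  |v_rel|² = 170
v_rel×d = (-13)·(6) − (-1)·(-10) = -88
since m = R²·170 − (-88)²:  R² = (7744 + 6026) / 170 = 81
R = √81 = 9  ⇒  r_B = 9 − 1 = 8

rB=8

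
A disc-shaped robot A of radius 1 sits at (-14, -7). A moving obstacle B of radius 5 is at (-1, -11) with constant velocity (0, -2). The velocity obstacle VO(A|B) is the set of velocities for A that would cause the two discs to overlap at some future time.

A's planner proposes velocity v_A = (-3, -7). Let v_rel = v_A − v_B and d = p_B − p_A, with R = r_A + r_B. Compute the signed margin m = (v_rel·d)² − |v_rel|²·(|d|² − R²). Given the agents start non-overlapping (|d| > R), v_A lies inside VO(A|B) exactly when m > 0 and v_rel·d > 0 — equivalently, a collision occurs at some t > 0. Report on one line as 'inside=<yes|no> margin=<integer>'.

d = (13, -4),  |d|² = 185;  R = 1+5 = 6,  c = 185−6² = 149
v_rel = (-3, -5),  |v_rel|² = 34;  v_rel·d = (-3)·(13) + (-5)·(-4) = -19
34·t² + 38·t + 149 = 0  ⇒  m = (-19)² − 34·149 = -4705
m = -4705 < 0,  v_rel·d = -19 < 0  ⇒  outside

inside=no margin=-4705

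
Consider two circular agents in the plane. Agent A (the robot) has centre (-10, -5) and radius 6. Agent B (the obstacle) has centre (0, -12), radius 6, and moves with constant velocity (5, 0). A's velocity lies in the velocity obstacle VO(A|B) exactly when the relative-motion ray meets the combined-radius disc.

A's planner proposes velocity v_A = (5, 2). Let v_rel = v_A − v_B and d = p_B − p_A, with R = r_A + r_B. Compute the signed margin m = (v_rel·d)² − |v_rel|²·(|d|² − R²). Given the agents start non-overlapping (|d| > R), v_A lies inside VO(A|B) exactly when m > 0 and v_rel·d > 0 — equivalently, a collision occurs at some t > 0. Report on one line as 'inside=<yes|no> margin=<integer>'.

d = (10, -7),  |d|² = 149;  R = 6+6 = 12,  c = 149−12² = 5
v_rel = (0, 2),  |v_rel|² = 4;  v_rel·d = (0)·(10) + (2)·(-7) = -14
4·t² + 28·t + 5 = 0  ⇒  m = (-14)² − 4·5 = 176
m = 176 > 0,  v_rel·d = -14 < 0  ⇒  outside

inside=no margin=176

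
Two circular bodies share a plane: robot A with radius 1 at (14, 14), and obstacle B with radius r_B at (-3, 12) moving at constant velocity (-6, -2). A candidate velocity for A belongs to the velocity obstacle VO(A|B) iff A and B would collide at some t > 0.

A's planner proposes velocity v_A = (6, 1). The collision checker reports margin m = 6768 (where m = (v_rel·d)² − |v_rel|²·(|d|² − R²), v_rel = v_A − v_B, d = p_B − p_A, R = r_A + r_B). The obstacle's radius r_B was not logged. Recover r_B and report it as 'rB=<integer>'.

m = 6768
d = (-17, -2);  v_rel = (12, 3),  |v_rel|² = 153
v_rel×d = (12)·(-2) − (3)·(-17) = 27
since m = R²·153 − 27²:  R² = (729 + 6768) / 153 = 49
R = √49 = 7  ⇒  r_B = 7 − 1 = 6

rB=6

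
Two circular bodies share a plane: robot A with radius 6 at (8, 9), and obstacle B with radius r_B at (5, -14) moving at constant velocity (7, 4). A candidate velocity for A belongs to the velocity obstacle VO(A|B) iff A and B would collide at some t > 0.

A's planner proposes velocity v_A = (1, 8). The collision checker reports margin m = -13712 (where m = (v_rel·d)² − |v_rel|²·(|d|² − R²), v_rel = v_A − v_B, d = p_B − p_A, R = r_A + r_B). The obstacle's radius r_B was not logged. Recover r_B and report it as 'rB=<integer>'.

m = -13712
d = (-3, -23);  v_rel = (-6, 4),  |v_rel|² = 52
v_rel×d = (-6)·(-23) − (4)·(-3) = 150
since m = R²·52 − 150²:  R² = (22500 + -13712) / 52 = 169
R = √169 = 13  ⇒  r_B = 13 − 6 = 7

rB=7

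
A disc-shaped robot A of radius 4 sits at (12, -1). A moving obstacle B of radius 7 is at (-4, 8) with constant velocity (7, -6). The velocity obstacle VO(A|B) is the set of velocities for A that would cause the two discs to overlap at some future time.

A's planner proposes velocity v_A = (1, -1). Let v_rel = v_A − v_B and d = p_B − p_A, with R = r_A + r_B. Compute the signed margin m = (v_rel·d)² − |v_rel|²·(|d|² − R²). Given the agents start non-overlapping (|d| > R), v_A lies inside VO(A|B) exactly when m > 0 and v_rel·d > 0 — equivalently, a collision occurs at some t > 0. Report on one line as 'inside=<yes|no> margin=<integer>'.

d = (-16, 9),  |d|² = 337;  R = 4+7 = 11,  c = 337−11² = 216
v_rel = (-6, 5),  |v_rel|² = 61;  v_rel·d = (-6)·(-16) + (5)·(9) = 141
61·t² − 282·t + 216 = 0  ⇒  m = 141² − 61·216 = 6705
m = 6705 > 0,  v_rel·d = 141 > 0  ⇒  inside

inside=yes margin=6705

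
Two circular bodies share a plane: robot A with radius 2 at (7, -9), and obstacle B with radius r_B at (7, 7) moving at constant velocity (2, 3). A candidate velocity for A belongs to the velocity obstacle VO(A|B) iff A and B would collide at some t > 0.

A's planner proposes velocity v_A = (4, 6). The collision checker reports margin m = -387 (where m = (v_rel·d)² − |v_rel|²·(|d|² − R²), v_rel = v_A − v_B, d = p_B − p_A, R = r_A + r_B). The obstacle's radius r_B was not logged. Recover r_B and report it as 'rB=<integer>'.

m = -387
d = (0, 16);  v_rel = (2, 3),  |v_rel|² = 13
v_rel×d = (2)·(16) − (3)·(0) = 32
since m = R²·13 − 32²:  R² = (1024 + -387) / 13 = 49
R = √49 = 7  ⇒  r_B = 7 − 2 = 5

rB=5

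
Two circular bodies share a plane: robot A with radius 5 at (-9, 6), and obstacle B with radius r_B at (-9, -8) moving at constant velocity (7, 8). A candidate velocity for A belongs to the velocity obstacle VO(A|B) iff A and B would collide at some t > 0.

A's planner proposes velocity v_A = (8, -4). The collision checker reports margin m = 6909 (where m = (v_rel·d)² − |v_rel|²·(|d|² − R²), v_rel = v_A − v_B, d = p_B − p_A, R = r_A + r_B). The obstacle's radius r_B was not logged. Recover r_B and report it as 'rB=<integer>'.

m = 6909
d = (0, -14);  v_rel = (1, -12),  |v_rel|² = 145
v_rel×d = (1)·(-14) − (-12)·(0) = -14
since m = R²·145 − (-14)²:  R² = (196 + 6909) / 145 = 49
R = √49 = 7  ⇒  r_B = 7 − 5 = 2

rB=2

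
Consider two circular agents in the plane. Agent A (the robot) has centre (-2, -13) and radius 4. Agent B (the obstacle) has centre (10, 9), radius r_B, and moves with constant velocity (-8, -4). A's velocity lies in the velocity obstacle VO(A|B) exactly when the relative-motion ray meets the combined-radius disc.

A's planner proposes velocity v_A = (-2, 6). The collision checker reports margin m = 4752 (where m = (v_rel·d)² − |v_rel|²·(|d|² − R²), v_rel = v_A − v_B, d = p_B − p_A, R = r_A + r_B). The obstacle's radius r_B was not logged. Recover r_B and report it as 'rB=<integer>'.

m = 4752
d = (12, 22);  v_rel = (6, 10),  |v_rel|² = 136
v_rel×d = (6)·(22) − (10)·(12) = 12
since m = R²·136 − 12²:  R² = (144 + 4752) / 136 = 36
R = √36 = 6  ⇒  r_B = 6 − 4 = 2

rB=2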